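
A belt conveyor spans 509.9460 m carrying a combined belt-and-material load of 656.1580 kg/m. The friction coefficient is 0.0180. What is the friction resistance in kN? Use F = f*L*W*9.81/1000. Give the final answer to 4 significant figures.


F = 0.0180 * 509.9460 * 656.1580 * 9.81 / 1000
F = 59.08 kN


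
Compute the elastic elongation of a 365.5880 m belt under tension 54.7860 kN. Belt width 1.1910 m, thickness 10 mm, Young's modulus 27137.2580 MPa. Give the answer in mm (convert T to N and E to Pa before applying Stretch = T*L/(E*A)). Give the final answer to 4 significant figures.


A = 1.1910 * 0.01 = 0.01191 m^2
Stretch = 54.7860*1000 * 365.5880 / (27137.2580e6 * 0.01191) * 1000
Stretch = 61.97 mm


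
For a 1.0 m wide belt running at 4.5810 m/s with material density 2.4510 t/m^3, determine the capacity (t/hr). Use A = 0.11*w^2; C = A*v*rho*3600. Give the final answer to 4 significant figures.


A = 0.11 * 1.0^2 = 0.11 m^2
C = 0.11 * 4.5810 * 2.4510 * 3600
C = 4446 t/hr


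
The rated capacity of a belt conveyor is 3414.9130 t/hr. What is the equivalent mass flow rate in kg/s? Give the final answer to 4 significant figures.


m_dot = 3414.9130 * 1000 / 3600
m_dot = 948.6 kg/s


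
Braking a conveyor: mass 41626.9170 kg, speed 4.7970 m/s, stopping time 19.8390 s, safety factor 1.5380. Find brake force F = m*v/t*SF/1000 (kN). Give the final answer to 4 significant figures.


F = 41626.9170 * 4.7970 / 19.8390 * 1.5380 / 1000
F = 15.48 kN


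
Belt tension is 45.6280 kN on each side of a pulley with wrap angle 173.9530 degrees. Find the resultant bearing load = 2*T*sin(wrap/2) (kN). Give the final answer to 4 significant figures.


F = 2 * 45.6280 * sin(173.9530/2 deg)
F = 91.13 kN


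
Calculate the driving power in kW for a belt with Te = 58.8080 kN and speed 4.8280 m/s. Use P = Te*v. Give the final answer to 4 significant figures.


P = Te * v = 58.8080 * 4.8280
P = 283.9 kW


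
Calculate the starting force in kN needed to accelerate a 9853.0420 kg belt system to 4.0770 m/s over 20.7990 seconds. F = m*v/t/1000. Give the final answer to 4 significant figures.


F = 9853.0420 * 4.0770 / 20.7990 / 1000
F = 1.931 kN


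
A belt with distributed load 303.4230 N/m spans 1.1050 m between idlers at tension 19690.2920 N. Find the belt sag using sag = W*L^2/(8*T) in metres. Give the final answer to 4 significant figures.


sag = 303.4230 * 1.1050^2 / (8 * 19690.2920)
sag = 0.002352 m


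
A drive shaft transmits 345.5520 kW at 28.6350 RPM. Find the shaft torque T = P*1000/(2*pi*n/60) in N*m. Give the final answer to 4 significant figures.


omega = 2*pi*28.6350/60 = 2.99865 rad/s
T = 345.5520*1000 / 2.99865
T = 115200 N*m


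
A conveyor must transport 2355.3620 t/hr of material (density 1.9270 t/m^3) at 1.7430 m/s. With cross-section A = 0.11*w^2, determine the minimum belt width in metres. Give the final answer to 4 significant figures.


A_req = 2355.3620 / (1.7430 * 1.9270 * 3600) = 0.194794 m^2
w = sqrt(0.194794 / 0.11)
w = 1.331 m


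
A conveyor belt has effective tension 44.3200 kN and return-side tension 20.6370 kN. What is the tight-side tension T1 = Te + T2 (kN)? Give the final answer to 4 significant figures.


T1 = Te + T2 = 44.3200 + 20.6370
T1 = 64.96 kN


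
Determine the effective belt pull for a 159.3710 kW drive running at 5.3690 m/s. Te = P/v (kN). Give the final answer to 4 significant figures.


Te = P / v = 159.3710 / 5.3690
Te = 29.68 kN


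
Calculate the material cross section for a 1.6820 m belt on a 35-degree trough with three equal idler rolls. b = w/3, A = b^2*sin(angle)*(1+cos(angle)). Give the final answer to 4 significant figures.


b = 1.6820/3 = 0.560667 m
A = 0.560667^2 * sin(35 deg) * (1 + cos(35 deg))
A = 0.3280 m^2


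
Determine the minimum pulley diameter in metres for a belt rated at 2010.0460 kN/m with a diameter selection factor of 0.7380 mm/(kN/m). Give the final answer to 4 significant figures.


D = 2010.0460 * 0.7380 / 1000
D = 1.483 m


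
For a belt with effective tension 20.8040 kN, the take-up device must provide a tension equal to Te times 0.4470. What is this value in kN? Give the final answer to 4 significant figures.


T_tu = 20.8040 * 0.4470
T_tu = 9.299 kN


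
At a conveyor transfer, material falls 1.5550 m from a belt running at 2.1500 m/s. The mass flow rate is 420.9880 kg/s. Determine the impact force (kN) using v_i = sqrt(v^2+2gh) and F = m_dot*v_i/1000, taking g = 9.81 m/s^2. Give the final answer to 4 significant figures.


v_i = sqrt(2.1500^2 + 2*9.81*1.5550) = 5.92719 m/s
F = 420.9880 * 5.92719 / 1000
F = 2.495 kN


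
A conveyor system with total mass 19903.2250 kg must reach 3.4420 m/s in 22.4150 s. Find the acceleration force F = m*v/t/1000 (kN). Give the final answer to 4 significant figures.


F = 19903.2250 * 3.4420 / 22.4150 / 1000
F = 3.056 kN


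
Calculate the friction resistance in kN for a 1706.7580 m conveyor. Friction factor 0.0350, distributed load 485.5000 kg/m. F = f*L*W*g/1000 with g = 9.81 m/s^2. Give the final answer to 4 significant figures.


F = 0.0350 * 1706.7580 * 485.5000 * 9.81 / 1000
F = 284.5 kN


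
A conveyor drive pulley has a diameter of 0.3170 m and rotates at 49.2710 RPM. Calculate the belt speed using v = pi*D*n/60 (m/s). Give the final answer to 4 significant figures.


v = pi * 0.3170 * 49.2710 / 60
v = 0.8178 m/s


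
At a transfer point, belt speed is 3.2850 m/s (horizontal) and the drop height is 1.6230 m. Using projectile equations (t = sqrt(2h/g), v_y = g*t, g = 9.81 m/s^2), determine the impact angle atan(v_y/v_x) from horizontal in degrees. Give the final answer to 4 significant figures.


t = sqrt(2*1.6230/9.81) = 0.575228 s
v_y = 9.81 * 0.575228 = 5.64299 m/s
angle = atan(5.64299 / 3.2850) = 59.79 deg


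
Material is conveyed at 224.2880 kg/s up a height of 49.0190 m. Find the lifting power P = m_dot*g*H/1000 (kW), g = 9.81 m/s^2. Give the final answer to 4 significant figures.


P = 224.2880 * 9.81 * 49.0190 / 1000
P = 107.9 kW


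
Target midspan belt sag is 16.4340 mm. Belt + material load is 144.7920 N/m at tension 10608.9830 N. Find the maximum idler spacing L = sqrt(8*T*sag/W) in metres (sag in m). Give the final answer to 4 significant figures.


sag = 16.4340/1000 = 0.016434 m
L = sqrt(8 * 10608.9830 * 0.016434 / 144.7920)
L = 3.104 m


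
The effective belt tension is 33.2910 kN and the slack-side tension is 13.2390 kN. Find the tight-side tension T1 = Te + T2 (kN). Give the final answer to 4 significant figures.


T1 = Te + T2 = 33.2910 + 13.2390
T1 = 46.53 kN


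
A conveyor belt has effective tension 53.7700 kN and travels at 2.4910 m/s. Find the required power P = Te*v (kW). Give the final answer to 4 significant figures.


P = Te * v = 53.7700 * 2.4910
P = 133.9 kW


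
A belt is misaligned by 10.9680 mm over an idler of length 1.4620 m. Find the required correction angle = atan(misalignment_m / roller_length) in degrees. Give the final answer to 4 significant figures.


misalign_m = 10.9680 / 1000 = 0.010968 m
angle = atan(0.010968 / 1.4620)
angle = 0.4298 deg


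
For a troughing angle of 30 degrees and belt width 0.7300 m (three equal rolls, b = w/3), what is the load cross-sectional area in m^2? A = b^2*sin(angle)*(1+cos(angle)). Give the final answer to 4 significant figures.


b = 0.7300/3 = 0.243333 m
A = 0.243333^2 * sin(30 deg) * (1 + cos(30 deg))
A = 0.05524 m^2


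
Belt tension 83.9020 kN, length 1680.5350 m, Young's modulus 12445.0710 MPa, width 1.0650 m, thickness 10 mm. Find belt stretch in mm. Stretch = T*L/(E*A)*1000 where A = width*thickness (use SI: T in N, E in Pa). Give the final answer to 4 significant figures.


A = 1.0650 * 0.01 = 0.01065 m^2
Stretch = 83.9020*1000 * 1680.5350 / (12445.0710e6 * 0.01065) * 1000
Stretch = 1064 mm


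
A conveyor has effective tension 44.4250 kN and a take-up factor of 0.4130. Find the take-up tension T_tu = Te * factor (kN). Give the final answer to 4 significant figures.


T_tu = 44.4250 * 0.4130
T_tu = 18.35 kN


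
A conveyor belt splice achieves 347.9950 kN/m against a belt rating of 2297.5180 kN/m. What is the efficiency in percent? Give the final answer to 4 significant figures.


Eff = 347.9950 / 2297.5180 * 100
Eff = 15.15 %


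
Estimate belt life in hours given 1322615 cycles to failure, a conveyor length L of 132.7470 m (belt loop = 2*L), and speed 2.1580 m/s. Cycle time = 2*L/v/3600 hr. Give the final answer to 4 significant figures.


cycle_time = 2 * 132.7470 / 2.1580 / 3600 = 0.0341744 hr
life = 1322615 * 0.0341744 = 45200 hours


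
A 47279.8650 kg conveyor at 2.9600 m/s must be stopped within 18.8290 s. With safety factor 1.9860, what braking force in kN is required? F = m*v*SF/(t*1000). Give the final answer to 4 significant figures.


F = 47279.8650 * 2.9600 / 18.8290 * 1.9860 / 1000
F = 14.76 kN


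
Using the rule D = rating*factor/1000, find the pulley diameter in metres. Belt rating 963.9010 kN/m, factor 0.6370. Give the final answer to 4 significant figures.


D = 963.9010 * 0.6370 / 1000
D = 0.6140 m


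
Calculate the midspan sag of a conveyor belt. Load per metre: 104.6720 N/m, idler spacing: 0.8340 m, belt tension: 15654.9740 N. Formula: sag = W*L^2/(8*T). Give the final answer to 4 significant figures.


sag = 104.6720 * 0.8340^2 / (8 * 15654.9740)
sag = 0.0005813 m


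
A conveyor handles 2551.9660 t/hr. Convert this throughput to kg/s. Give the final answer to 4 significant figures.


m_dot = 2551.9660 * 1000 / 3600
m_dot = 708.9 kg/s


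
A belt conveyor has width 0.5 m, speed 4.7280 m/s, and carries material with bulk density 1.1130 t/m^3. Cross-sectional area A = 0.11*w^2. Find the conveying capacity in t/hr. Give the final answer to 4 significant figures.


A = 0.11 * 0.5^2 = 0.0275 m^2
C = 0.0275 * 4.7280 * 1.1130 * 3600
C = 521.0 t/hr


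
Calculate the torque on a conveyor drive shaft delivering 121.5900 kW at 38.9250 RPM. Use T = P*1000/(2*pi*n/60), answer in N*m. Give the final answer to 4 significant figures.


omega = 2*pi*38.9250/60 = 4.07622 rad/s
T = 121.5900*1000 / 4.07622
T = 29830 N*m


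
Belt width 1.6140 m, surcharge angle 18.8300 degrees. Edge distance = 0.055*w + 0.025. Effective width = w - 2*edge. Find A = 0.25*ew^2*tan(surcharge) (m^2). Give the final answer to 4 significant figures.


edge = 0.055*1.6140 + 0.025 = 0.11377 m
ew = 1.6140 - 2*0.11377 = 1.38646 m
A = 0.25 * 1.38646^2 * tan(18.8300 deg)
A = 0.1639 m^2


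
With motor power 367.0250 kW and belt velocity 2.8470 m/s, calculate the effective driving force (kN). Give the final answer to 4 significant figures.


Te = P / v = 367.0250 / 2.8470
Te = 128.9 kN


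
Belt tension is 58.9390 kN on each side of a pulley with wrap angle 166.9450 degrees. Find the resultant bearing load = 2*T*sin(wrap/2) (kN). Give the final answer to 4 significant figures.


F = 2 * 58.9390 * sin(166.9450/2 deg)
F = 117.1 kN


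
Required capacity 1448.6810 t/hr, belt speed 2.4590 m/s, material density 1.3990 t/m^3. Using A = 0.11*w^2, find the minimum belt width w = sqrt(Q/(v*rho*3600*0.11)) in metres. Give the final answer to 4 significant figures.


A_req = 1448.6810 / (2.4590 * 1.3990 * 3600) = 0.116975 m^2
w = sqrt(0.116975 / 0.11)
w = 1.031 m


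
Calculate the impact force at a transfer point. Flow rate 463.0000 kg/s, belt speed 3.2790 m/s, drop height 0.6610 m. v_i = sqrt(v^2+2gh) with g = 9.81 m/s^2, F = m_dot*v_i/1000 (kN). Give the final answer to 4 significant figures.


v_i = sqrt(3.2790^2 + 2*9.81*0.6610) = 4.87039 m/s
F = 463.0000 * 4.87039 / 1000
F = 2.255 kN


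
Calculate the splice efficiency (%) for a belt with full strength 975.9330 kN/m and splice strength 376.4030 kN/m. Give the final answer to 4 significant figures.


Eff = 376.4030 / 975.9330 * 100
Eff = 38.57 %


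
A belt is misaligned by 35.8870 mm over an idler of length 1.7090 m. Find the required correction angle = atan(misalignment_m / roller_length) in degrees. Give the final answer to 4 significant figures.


misalign_m = 35.8870 / 1000 = 0.035887 m
angle = atan(0.035887 / 1.7090)
angle = 1.203 deg


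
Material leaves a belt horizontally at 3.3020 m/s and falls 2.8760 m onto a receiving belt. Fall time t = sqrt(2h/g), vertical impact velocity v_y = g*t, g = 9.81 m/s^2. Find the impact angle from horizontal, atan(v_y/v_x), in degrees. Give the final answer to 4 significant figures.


t = sqrt(2*2.8760/9.81) = 0.765729 s
v_y = 9.81 * 0.765729 = 7.5118 m/s
angle = atan(7.5118 / 3.3020) = 66.27 deg


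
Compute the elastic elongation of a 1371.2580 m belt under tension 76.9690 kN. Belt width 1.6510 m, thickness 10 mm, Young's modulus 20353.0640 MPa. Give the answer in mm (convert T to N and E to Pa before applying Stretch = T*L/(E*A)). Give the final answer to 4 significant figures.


A = 1.6510 * 0.01 = 0.01651 m^2
Stretch = 76.9690*1000 * 1371.2580 / (20353.0640e6 * 0.01651) * 1000
Stretch = 314.1 mm


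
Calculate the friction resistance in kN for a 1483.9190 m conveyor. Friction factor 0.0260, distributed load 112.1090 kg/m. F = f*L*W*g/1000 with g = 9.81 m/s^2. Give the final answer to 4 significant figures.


F = 0.0260 * 1483.9190 * 112.1090 * 9.81 / 1000
F = 42.43 kN


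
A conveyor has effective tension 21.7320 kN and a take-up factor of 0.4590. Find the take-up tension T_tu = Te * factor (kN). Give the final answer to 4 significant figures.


T_tu = 21.7320 * 0.4590
T_tu = 9.975 kN


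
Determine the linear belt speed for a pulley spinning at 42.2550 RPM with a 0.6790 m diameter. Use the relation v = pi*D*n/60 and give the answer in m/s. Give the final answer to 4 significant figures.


v = pi * 0.6790 * 42.2550 / 60
v = 1.502 m/s


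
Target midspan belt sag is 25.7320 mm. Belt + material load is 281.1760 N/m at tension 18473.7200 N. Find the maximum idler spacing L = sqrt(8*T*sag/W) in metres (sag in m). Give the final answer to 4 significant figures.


sag = 25.7320/1000 = 0.025732 m
L = sqrt(8 * 18473.7200 * 0.025732 / 281.1760)
L = 3.678 m


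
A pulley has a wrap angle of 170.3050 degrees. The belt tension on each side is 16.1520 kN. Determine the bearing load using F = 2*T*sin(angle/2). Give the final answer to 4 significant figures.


F = 2 * 16.1520 * sin(170.3050/2 deg)
F = 32.19 kN


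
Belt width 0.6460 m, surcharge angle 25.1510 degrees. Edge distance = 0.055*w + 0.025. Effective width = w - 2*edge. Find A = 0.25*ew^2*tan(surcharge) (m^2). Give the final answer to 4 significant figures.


edge = 0.055*0.6460 + 0.025 = 0.06053 m
ew = 0.6460 - 2*0.06053 = 0.52494 m
A = 0.25 * 0.52494^2 * tan(25.1510 deg)
A = 0.03235 m^2


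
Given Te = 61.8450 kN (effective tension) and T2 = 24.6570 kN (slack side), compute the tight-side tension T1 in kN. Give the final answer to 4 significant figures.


T1 = Te + T2 = 61.8450 + 24.6570
T1 = 86.50 kN


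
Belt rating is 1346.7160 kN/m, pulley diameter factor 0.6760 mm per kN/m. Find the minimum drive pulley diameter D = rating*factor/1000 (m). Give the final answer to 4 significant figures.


D = 1346.7160 * 0.6760 / 1000
D = 0.9104 m


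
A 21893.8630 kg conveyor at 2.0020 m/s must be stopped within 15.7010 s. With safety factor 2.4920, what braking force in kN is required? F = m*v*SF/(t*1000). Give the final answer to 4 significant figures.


F = 21893.8630 * 2.0020 / 15.7010 * 2.4920 / 1000
F = 6.957 kN


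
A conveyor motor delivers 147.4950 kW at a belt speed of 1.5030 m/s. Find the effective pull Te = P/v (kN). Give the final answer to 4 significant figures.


Te = P / v = 147.4950 / 1.5030
Te = 98.13 kN


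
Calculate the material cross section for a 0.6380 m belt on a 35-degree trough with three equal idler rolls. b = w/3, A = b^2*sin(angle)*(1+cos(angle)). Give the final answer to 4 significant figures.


b = 0.6380/3 = 0.212667 m
A = 0.212667^2 * sin(35 deg) * (1 + cos(35 deg))
A = 0.04719 m^2


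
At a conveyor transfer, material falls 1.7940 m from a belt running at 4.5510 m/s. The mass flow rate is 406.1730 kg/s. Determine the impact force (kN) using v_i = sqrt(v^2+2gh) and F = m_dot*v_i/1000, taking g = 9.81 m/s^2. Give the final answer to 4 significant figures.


v_i = sqrt(4.5510^2 + 2*9.81*1.7940) = 7.47729 m/s
F = 406.1730 * 7.47729 / 1000
F = 3.037 kN


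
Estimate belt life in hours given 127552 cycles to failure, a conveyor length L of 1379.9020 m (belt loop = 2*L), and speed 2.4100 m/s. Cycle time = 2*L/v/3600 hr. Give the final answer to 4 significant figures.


cycle_time = 2 * 1379.9020 / 2.4100 / 3600 = 0.318096 hr
life = 127552 * 0.318096 = 40570 hours


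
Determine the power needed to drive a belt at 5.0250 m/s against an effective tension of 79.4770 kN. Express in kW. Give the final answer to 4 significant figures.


P = Te * v = 79.4770 * 5.0250
P = 399.4 kW


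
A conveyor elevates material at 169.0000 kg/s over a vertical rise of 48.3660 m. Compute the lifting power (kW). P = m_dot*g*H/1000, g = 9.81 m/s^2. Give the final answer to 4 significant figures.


P = 169.0000 * 9.81 * 48.3660 / 1000
P = 80.19 kW


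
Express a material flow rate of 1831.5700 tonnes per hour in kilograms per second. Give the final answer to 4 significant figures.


m_dot = 1831.5700 * 1000 / 3600
m_dot = 508.8 kg/s


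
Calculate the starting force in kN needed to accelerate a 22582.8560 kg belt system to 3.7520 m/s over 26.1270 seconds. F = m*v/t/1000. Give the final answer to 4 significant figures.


F = 22582.8560 * 3.7520 / 26.1270 / 1000
F = 3.243 kN


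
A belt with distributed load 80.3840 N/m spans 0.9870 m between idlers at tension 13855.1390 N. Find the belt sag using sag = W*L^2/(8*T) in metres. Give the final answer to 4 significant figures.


sag = 80.3840 * 0.9870^2 / (8 * 13855.1390)
sag = 0.0007065 m


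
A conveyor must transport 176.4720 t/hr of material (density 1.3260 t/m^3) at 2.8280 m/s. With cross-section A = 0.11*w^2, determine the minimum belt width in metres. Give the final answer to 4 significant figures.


A_req = 176.4720 / (2.8280 * 1.3260 * 3600) = 0.0130723 m^2
w = sqrt(0.0130723 / 0.11)
w = 0.3447 m


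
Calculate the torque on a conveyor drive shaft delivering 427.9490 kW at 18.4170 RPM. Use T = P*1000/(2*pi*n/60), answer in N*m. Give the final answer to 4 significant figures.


omega = 2*pi*18.4170/60 = 1.92862 rad/s
T = 427.9490*1000 / 1.92862
T = 221900 N*m


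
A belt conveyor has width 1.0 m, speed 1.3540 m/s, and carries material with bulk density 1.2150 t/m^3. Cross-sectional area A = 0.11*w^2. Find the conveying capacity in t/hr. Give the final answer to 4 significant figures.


A = 0.11 * 1.0^2 = 0.11 m^2
C = 0.11 * 1.3540 * 1.2150 * 3600
C = 651.5 t/hr


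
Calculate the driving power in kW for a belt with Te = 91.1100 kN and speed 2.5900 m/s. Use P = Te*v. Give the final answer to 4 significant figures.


P = Te * v = 91.1100 * 2.5900
P = 236.0 kW


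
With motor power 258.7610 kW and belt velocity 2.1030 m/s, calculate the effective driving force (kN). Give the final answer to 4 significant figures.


Te = P / v = 258.7610 / 2.1030
Te = 123.0 kN


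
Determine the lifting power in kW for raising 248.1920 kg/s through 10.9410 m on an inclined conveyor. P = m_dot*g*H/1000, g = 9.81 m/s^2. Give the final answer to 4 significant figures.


P = 248.1920 * 9.81 * 10.9410 / 1000
P = 26.64 kW


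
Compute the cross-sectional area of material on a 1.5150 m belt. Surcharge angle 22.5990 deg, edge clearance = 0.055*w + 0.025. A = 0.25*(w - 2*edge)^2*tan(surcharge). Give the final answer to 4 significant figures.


edge = 0.055*1.5150 + 0.025 = 0.108325 m
ew = 1.5150 - 2*0.108325 = 1.29835 m
A = 0.25 * 1.29835^2 * tan(22.5990 deg)
A = 0.1754 m^2


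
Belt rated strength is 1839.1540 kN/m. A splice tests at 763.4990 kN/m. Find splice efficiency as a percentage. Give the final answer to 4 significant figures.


Eff = 763.4990 / 1839.1540 * 100
Eff = 41.51 %


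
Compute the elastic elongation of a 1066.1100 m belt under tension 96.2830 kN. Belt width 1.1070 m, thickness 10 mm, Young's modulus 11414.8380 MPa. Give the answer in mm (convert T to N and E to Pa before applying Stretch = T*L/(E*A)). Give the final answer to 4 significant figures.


A = 1.1070 * 0.01 = 0.01107 m^2
Stretch = 96.2830*1000 * 1066.1100 / (11414.8380e6 * 0.01107) * 1000
Stretch = 812.3 mm


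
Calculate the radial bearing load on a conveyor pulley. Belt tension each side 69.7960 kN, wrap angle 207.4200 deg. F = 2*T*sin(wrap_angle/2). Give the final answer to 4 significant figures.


F = 2 * 69.7960 * sin(207.4200/2 deg)
F = 135.6 kN


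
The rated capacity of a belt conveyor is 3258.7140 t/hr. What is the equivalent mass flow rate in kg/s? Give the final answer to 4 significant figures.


m_dot = 3258.7140 * 1000 / 3600
m_dot = 905.2 kg/s


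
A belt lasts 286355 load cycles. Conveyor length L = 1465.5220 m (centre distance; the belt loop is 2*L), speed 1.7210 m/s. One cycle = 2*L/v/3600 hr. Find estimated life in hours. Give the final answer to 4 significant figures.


cycle_time = 2 * 1465.5220 / 1.7210 / 3600 = 0.473085 hr
life = 286355 * 0.473085 = 135500 hours


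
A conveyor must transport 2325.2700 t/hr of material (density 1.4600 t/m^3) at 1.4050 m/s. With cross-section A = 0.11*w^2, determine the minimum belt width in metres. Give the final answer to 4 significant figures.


A_req = 2325.2700 / (1.4050 * 1.4600 * 3600) = 0.314878 m^2
w = sqrt(0.314878 / 0.11)
w = 1.692 m


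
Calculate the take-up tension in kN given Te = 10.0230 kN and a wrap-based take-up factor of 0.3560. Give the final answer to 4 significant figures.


T_tu = 10.0230 * 0.3560
T_tu = 3.568 kN


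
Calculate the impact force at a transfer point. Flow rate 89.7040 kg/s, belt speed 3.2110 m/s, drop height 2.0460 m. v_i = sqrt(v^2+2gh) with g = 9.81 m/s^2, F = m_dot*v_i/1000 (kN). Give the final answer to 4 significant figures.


v_i = sqrt(3.2110^2 + 2*9.81*2.0460) = 7.10303 m/s
F = 89.7040 * 7.10303 / 1000
F = 0.6372 kN


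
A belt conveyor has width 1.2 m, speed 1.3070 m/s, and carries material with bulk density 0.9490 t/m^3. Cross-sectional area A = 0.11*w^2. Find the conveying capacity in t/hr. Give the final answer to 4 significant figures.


A = 0.11 * 1.2^2 = 0.1584 m^2
C = 0.1584 * 1.3070 * 0.9490 * 3600
C = 707.3 t/hr


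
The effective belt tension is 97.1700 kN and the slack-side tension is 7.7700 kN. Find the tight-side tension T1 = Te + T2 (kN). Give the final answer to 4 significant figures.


T1 = Te + T2 = 97.1700 + 7.7700
T1 = 104.9 kN


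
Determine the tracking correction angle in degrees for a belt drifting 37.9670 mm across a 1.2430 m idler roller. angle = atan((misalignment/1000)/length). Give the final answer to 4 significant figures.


misalign_m = 37.9670 / 1000 = 0.037967 m
angle = atan(0.037967 / 1.2430)
angle = 1.750 deg


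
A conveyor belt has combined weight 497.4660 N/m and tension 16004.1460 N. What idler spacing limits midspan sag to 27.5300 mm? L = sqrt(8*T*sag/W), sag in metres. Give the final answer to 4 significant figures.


sag = 27.5300/1000 = 0.027530 m
L = sqrt(8 * 16004.1460 * 0.027530 / 497.4660)
L = 2.662 m


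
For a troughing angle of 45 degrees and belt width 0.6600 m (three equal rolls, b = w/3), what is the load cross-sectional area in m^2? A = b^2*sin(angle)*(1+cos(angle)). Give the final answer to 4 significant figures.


b = 0.6600/3 = 0.22 m
A = 0.22^2 * sin(45 deg) * (1 + cos(45 deg))
A = 0.05842 m^2


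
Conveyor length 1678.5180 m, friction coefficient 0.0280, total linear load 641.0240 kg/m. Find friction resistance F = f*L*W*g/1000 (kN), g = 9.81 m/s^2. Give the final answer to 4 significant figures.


F = 0.0280 * 1678.5180 * 641.0240 * 9.81 / 1000
F = 295.5 kN


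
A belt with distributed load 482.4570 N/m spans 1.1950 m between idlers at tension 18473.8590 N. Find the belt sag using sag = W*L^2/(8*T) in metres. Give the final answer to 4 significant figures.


sag = 482.4570 * 1.1950^2 / (8 * 18473.8590)
sag = 0.004662 m


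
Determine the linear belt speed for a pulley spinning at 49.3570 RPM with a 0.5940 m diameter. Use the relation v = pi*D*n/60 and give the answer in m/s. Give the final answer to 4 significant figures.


v = pi * 0.5940 * 49.3570 / 60
v = 1.535 m/s


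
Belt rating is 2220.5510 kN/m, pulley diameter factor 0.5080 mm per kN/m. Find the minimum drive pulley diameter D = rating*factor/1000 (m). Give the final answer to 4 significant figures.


D = 2220.5510 * 0.5080 / 1000
D = 1.128 m


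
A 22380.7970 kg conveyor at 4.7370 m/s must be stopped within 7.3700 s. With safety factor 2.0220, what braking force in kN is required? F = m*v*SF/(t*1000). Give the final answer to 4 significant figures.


F = 22380.7970 * 4.7370 / 7.3700 * 2.0220 / 1000
F = 29.09 kN


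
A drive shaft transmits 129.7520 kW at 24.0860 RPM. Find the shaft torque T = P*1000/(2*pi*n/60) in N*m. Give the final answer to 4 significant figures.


omega = 2*pi*24.0860/60 = 2.52228 rad/s
T = 129.7520*1000 / 2.52228
T = 51440 N*m


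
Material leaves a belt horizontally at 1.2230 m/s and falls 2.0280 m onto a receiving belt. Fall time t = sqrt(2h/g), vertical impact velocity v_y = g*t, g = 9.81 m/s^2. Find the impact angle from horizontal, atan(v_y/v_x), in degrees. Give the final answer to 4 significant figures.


t = sqrt(2*2.0280/9.81) = 0.643005 s
v_y = 9.81 * 0.643005 = 6.30788 m/s
angle = atan(6.30788 / 1.2230) = 79.03 deg


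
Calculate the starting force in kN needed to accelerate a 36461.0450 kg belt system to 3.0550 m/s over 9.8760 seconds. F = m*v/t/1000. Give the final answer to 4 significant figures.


F = 36461.0450 * 3.0550 / 9.8760 / 1000
F = 11.28 kN


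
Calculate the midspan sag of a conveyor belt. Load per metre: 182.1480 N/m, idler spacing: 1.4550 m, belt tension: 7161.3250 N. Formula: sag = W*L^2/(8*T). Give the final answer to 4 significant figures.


sag = 182.1480 * 1.4550^2 / (8 * 7161.3250)
sag = 0.006731 m


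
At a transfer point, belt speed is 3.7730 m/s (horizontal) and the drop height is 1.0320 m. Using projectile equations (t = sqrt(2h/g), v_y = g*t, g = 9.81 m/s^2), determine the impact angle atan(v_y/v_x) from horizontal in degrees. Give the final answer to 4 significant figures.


t = sqrt(2*1.0320/9.81) = 0.458691 s
v_y = 9.81 * 0.458691 = 4.49976 m/s
angle = atan(4.49976 / 3.7730) = 50.02 deg


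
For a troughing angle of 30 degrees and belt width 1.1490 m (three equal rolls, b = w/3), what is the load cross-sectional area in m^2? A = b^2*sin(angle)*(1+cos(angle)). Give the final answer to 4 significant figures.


b = 1.1490/3 = 0.383 m
A = 0.383^2 * sin(30 deg) * (1 + cos(30 deg))
A = 0.1369 m^2


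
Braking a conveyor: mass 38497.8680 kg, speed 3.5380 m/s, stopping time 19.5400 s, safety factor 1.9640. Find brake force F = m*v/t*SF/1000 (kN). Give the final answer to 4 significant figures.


F = 38497.8680 * 3.5380 / 19.5400 * 1.9640 / 1000
F = 13.69 kN


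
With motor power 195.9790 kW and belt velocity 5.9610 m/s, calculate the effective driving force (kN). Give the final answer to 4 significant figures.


Te = P / v = 195.9790 / 5.9610
Te = 32.88 kN


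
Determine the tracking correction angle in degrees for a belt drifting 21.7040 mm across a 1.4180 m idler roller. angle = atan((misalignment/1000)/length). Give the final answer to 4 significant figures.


misalign_m = 21.7040 / 1000 = 0.021704 m
angle = atan(0.021704 / 1.4180)
angle = 0.8769 deg


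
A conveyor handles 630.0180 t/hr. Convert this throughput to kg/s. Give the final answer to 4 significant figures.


m_dot = 630.0180 * 1000 / 3600
m_dot = 175.0 kg/s


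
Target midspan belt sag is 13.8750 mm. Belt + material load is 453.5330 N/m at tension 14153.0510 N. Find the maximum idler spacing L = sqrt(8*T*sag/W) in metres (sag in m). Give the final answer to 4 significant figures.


sag = 13.8750/1000 = 0.013875 m
L = sqrt(8 * 14153.0510 * 0.013875 / 453.5330)
L = 1.861 m


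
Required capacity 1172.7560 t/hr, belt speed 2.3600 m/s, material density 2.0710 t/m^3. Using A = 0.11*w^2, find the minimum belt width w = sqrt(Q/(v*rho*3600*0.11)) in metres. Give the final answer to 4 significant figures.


A_req = 1172.7560 / (2.3600 * 2.0710 * 3600) = 0.066652 m^2
w = sqrt(0.066652 / 0.11)
w = 0.7784 m


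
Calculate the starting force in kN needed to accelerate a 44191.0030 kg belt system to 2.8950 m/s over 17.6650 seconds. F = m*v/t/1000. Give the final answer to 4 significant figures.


F = 44191.0030 * 2.8950 / 17.6650 / 1000
F = 7.242 kN


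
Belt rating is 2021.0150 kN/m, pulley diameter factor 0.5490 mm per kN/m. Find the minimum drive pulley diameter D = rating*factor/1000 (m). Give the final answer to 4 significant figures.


D = 2021.0150 * 0.5490 / 1000
D = 1.110 m


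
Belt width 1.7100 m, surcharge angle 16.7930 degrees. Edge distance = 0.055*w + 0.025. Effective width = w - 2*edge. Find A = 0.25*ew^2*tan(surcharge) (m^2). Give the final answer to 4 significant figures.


edge = 0.055*1.7100 + 0.025 = 0.11905 m
ew = 1.7100 - 2*0.11905 = 1.4719 m
A = 0.25 * 1.4719^2 * tan(16.7930 deg)
A = 0.1635 m^2


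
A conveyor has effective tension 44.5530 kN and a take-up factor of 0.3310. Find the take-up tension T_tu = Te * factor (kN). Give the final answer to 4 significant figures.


T_tu = 44.5530 * 0.3310
T_tu = 14.75 kN


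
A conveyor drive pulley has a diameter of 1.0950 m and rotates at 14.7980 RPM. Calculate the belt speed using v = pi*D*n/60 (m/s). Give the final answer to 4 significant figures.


v = pi * 1.0950 * 14.7980 / 60
v = 0.8484 m/s


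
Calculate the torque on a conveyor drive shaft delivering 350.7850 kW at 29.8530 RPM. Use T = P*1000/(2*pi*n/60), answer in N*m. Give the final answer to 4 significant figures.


omega = 2*pi*29.8530/60 = 3.1262 rad/s
T = 350.7850*1000 / 3.1262
T = 112200 N*m


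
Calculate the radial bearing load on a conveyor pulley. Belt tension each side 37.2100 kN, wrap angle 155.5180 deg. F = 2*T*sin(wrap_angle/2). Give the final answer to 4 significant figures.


F = 2 * 37.2100 * sin(155.5180/2 deg)
F = 72.73 kN


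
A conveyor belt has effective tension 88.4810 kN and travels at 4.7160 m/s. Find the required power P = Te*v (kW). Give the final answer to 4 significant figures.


P = Te * v = 88.4810 * 4.7160
P = 417.3 kW


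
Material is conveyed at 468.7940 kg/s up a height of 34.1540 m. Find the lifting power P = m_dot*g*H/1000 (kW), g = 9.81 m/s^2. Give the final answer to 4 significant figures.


P = 468.7940 * 9.81 * 34.1540 / 1000
P = 157.1 kW


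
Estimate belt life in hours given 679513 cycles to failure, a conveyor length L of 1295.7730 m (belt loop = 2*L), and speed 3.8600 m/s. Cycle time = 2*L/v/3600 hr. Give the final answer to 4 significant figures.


cycle_time = 2 * 1295.7730 / 3.8600 / 3600 = 0.186496 hr
life = 679513 * 0.186496 = 126700 hours


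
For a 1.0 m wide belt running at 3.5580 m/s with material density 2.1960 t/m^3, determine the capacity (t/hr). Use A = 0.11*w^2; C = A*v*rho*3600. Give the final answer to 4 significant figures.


A = 0.11 * 1.0^2 = 0.11 m^2
C = 0.11 * 3.5580 * 2.1960 * 3600
C = 3094 t/hr


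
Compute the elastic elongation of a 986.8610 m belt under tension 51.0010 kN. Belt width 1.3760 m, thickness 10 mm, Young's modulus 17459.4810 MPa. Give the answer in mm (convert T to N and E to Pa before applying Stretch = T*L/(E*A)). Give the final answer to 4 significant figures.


A = 1.3760 * 0.01 = 0.01376 m^2
Stretch = 51.0010*1000 * 986.8610 / (17459.4810e6 * 0.01376) * 1000
Stretch = 209.5 mm


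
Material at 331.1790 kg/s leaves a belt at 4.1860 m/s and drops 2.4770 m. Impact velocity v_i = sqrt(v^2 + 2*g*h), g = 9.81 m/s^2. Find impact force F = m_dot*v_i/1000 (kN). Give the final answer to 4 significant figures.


v_i = sqrt(4.1860^2 + 2*9.81*2.4770) = 8.1315 m/s
F = 331.1790 * 8.1315 / 1000
F = 2.693 kN


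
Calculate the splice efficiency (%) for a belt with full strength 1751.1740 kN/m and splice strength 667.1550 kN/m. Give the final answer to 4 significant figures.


Eff = 667.1550 / 1751.1740 * 100
Eff = 38.10 %


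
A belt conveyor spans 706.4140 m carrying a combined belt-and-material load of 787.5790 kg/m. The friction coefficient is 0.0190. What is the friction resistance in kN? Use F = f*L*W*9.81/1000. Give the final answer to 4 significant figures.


F = 0.0190 * 706.4140 * 787.5790 * 9.81 / 1000
F = 103.7 kN


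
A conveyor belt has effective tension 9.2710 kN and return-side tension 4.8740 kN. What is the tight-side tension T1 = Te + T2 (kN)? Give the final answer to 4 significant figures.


T1 = Te + T2 = 9.2710 + 4.8740
T1 = 14.14 kN


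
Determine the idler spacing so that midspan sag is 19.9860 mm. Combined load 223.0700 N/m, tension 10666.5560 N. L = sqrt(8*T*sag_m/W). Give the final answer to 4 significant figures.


sag = 19.9860/1000 = 0.019986 m
L = sqrt(8 * 10666.5560 * 0.019986 / 223.0700)
L = 2.765 m


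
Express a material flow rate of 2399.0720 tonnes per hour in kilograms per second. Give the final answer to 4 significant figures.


m_dot = 2399.0720 * 1000 / 3600
m_dot = 666.4 kg/s


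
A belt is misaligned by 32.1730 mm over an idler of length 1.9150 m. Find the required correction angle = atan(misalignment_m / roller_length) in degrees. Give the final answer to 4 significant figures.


misalign_m = 32.1730 / 1000 = 0.032173 m
angle = atan(0.032173 / 1.9150)
angle = 0.9625 deg


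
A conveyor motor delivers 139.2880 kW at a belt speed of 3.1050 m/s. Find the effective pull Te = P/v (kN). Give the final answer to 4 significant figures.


Te = P / v = 139.2880 / 3.1050
Te = 44.86 kN


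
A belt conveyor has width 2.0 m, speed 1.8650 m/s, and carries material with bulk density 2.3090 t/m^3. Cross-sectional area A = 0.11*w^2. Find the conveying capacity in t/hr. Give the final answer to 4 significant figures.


A = 0.11 * 2.0^2 = 0.44 m^2
C = 0.44 * 1.8650 * 2.3090 * 3600
C = 6821 t/hr


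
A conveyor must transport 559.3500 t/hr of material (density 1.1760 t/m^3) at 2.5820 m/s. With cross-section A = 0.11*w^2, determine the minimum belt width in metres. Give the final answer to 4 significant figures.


A_req = 559.3500 / (2.5820 * 1.1760 * 3600) = 0.0511703 m^2
w = sqrt(0.0511703 / 0.11)
w = 0.6820 m


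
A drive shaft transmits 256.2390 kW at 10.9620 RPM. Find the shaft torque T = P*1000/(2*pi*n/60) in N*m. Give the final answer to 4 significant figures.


omega = 2*pi*10.9620/60 = 1.14794 rad/s
T = 256.2390*1000 / 1.14794
T = 223200 N*m


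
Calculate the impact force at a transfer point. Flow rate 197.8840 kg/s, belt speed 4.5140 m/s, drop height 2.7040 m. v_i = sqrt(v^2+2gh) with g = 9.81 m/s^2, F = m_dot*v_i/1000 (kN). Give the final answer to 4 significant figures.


v_i = sqrt(4.5140^2 + 2*9.81*2.7040) = 8.56905 m/s
F = 197.8840 * 8.56905 / 1000
F = 1.696 kN


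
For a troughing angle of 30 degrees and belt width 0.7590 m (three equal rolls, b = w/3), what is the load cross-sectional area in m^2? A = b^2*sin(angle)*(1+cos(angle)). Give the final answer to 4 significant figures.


b = 0.7590/3 = 0.253 m
A = 0.253^2 * sin(30 deg) * (1 + cos(30 deg))
A = 0.05972 m^2


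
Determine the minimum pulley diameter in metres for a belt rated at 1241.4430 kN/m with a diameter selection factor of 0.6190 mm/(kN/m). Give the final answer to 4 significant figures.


D = 1241.4430 * 0.6190 / 1000
D = 0.7685 m


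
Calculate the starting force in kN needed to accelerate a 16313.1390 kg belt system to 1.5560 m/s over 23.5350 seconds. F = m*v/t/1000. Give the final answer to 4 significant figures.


F = 16313.1390 * 1.5560 / 23.5350 / 1000
F = 1.079 kN


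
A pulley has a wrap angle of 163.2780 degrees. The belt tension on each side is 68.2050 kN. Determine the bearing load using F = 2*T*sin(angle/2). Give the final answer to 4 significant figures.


F = 2 * 68.2050 * sin(163.2780/2 deg)
F = 135.0 kN


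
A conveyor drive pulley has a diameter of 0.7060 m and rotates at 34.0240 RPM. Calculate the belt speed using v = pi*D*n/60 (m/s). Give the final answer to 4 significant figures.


v = pi * 0.7060 * 34.0240 / 60
v = 1.258 m/s


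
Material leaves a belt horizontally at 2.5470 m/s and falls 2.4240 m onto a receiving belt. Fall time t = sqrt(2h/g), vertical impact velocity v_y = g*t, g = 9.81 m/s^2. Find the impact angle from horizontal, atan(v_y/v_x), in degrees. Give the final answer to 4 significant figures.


t = sqrt(2*2.4240/9.81) = 0.702986 s
v_y = 9.81 * 0.702986 = 6.89629 m/s
angle = atan(6.89629 / 2.5470) = 69.73 deg


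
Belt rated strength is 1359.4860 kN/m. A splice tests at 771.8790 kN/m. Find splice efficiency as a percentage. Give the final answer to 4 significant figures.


Eff = 771.8790 / 1359.4860 * 100
Eff = 56.78 %


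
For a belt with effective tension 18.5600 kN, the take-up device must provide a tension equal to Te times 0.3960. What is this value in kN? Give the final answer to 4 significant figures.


T_tu = 18.5600 * 0.3960
T_tu = 7.350 kN


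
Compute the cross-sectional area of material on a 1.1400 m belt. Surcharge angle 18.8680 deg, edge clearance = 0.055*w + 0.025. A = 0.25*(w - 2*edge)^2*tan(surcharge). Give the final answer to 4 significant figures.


edge = 0.055*1.1400 + 0.025 = 0.0877 m
ew = 1.1400 - 2*0.0877 = 0.9646 m
A = 0.25 * 0.9646^2 * tan(18.8680 deg)
A = 0.07950 m^2


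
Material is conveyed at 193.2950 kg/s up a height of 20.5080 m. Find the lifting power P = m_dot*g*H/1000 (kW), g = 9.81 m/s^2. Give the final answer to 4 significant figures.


P = 193.2950 * 9.81 * 20.5080 / 1000
P = 38.89 kW


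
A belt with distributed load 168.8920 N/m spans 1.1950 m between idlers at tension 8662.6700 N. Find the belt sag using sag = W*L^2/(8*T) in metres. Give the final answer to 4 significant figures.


sag = 168.8920 * 1.1950^2 / (8 * 8662.6700)
sag = 0.003480 m


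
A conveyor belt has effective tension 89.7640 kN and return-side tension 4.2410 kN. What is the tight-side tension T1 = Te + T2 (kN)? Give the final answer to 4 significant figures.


T1 = Te + T2 = 89.7640 + 4.2410
T1 = 94.00 kN


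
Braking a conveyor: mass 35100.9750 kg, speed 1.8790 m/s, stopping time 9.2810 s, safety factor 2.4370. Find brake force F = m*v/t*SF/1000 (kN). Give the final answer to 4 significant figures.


F = 35100.9750 * 1.8790 / 9.2810 * 2.4370 / 1000
F = 17.32 kN


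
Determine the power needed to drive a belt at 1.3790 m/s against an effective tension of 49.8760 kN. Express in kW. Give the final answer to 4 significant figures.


P = Te * v = 49.8760 * 1.3790
P = 68.78 kW


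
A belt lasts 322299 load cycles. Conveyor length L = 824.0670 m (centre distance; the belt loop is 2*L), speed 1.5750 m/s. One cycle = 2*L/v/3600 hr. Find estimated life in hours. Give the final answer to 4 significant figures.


cycle_time = 2 * 824.0670 / 1.5750 / 3600 = 0.290676 hr
life = 322299 * 0.290676 = 93680 hours


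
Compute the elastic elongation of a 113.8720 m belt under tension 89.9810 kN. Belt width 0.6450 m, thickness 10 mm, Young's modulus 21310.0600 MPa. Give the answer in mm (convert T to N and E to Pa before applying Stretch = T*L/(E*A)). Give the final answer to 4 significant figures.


A = 0.6450 * 0.01 = 0.00645 m^2
Stretch = 89.9810*1000 * 113.8720 / (21310.0600e6 * 0.00645) * 1000
Stretch = 74.55 mm


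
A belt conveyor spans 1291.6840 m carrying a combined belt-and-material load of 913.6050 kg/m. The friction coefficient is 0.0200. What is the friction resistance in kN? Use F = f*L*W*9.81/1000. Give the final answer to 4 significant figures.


F = 0.0200 * 1291.6840 * 913.6050 * 9.81 / 1000
F = 231.5 kN
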